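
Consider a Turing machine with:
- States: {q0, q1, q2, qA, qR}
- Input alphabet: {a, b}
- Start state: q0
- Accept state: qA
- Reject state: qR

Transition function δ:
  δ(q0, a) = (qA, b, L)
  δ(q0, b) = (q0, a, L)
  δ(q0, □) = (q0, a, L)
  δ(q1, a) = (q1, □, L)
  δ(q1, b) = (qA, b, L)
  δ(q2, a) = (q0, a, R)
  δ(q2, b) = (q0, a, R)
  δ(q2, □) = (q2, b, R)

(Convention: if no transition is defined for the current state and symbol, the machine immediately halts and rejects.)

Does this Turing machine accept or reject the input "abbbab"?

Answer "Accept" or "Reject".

Execution trace:
Initial: [q0]abbbab
Step 1: δ(q0, a) = (qA, b, L) → [qA]□bbbbab

The machine reaches the accept state qA and halts.

Answer: Accept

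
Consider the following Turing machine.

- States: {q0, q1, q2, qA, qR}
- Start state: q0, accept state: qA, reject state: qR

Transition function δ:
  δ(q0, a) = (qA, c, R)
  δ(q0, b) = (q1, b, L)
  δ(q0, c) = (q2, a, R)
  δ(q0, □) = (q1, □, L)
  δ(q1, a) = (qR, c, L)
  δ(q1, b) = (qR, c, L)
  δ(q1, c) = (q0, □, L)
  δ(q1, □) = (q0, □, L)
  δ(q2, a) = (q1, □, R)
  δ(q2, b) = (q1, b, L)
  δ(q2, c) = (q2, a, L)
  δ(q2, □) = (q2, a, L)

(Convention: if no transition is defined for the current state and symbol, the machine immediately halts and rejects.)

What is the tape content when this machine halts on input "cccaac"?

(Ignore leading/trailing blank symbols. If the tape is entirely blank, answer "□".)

Execution trace:
Initial: [q0]cccaac
Step 1: δ(q0, c) = (q2, a, R) → a[q2]ccaac
Step 2: δ(q2, c) = (q2, a, L) → [q2]aacaac
Step 3: δ(q2, a) = (q1, □, R) → □[q1]acaac
Step 4: δ(q1, a) = (qR, c, L) → [qR]□ccaac

The machine reaches the reject state qR and halts.

Final tape (ignoring leading/trailing blanks): ccaac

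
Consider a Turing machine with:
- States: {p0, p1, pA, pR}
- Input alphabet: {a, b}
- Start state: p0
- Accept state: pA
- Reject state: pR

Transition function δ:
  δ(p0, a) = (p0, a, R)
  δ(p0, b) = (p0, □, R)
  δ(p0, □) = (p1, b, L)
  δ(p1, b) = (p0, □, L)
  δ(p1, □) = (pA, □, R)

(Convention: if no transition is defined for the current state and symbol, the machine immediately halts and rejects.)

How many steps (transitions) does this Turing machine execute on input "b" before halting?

Execution trace:
Initial: [p0]b
Step 1: δ(p0, b) = (p0, □, R) → □[p0]□
Step 2: δ(p0, □) = (p1, b, L) → [p1]□b
Step 3: δ(p1, □) = (pA, □, R) → □[pA]b

The machine reaches the accept state pA and halts.

The machine executed 3 steps before halting.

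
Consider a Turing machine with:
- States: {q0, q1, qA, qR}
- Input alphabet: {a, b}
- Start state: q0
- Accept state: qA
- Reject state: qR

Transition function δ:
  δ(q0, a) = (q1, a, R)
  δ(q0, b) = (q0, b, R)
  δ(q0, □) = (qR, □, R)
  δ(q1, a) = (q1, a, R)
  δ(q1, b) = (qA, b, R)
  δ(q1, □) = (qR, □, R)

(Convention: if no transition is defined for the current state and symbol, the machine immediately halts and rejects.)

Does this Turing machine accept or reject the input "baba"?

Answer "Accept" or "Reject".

Execution trace:
Initial: [q0]baba
Step 1: δ(q0, b) = (q0, b, R) → b[q0]aba
Step 2: δ(q0, a) = (q1, a, R) → ba[q1]ba
Step 3: δ(q1, b) = (qA, b, R) → bab[qA]a

The machine reaches the accept state qA and halts.

Answer: Accept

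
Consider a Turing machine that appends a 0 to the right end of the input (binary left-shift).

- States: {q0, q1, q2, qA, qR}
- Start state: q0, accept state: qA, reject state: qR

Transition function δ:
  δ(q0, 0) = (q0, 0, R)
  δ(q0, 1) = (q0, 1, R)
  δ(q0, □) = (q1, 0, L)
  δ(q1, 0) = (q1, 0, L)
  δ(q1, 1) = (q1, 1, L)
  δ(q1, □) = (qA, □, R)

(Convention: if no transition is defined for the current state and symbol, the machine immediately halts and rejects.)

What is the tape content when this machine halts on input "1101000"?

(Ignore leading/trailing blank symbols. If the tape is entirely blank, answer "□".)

Execution trace:
Initial: [q0]1101000
Step 1: δ(q0, 1) = (q0, 1, R) → 1[q0]101000
Step 2: δ(q0, 1) = (q0, 1, R) → 11[q0]01000
Step 3: δ(q0, 0) = (q0, 0, R) → 110[q0]1000
Step 4: δ(q0, 1) = (q0, 1, R) → 1101[q0]000
Step 5: δ(q0, 0) = (q0, 0, R) → 11010[q0]00
Step 6: δ(q0, 0) = (q0, 0, R) → 110100[q0]0
Step 7: δ(q0, 0) = (q0, 0, R) → 1101000[q0]□
Step 8: δ(q0, □) = (q1, 0, L) → 110100[q1]00
Step 9: δ(q1, 0) = (q1, 0, L) → 11010[q1]000
Step 10: δ(q1, 0) = (q1, 0, L) → 1101[q1]0000
Step 11: δ(q1, 0) = (q1, 0, L) → 110[q1]10000
Step 12: δ(q1, 1) = (q1, 1, L) → 11[q1]010000
Step 13: δ(q1, 0) = (q1, 0, L) → 1[q1]1010000
Step 14: δ(q1, 1) = (q1, 1, L) → [q1]11010000
Step 15: δ(q1, 1) = (q1, 1, L) → [q1]□11010000
Step 16: δ(q1, □) = (qA, □, R) → □[qA]11010000

The machine reaches the accept state qA and halts.

Final tape (ignoring leading/trailing blanks): 11010000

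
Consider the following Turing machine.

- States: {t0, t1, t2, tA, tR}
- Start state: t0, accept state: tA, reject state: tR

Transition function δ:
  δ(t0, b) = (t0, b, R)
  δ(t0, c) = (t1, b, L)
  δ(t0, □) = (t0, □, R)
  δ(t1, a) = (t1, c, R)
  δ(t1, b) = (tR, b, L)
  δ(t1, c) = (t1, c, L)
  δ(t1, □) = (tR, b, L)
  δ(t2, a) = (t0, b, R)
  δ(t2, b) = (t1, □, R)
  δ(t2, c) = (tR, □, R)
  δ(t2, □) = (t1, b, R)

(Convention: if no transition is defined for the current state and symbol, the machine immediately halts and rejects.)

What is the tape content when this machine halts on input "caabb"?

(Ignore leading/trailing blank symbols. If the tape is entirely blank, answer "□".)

Execution trace:
Initial: [t0]caabb
Step 1: δ(t0, c) = (t1, b, L) → [t1]□baabb
Step 2: δ(t1, □) = (tR, b, L) → [tR]□bbaabb

The machine reaches the reject state tR and halts.

Final tape (ignoring leading/trailing blanks): bbaabb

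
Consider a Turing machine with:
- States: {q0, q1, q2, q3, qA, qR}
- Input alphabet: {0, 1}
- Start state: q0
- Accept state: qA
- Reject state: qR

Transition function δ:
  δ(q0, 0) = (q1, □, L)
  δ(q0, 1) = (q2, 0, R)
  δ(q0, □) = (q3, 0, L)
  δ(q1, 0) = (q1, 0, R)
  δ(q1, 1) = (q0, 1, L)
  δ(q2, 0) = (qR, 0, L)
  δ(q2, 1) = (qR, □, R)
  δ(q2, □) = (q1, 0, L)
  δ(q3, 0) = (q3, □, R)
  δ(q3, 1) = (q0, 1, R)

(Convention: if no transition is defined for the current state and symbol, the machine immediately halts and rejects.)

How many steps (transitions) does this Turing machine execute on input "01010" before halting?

Execution trace:
Initial: [q0]01010
Step 1: δ(q0, 0) = (q1, □, L) → [q1]□□1010

No transition is defined for δ(q1, □). By convention the machine halts and rejects.

The machine executed 1 step before halting.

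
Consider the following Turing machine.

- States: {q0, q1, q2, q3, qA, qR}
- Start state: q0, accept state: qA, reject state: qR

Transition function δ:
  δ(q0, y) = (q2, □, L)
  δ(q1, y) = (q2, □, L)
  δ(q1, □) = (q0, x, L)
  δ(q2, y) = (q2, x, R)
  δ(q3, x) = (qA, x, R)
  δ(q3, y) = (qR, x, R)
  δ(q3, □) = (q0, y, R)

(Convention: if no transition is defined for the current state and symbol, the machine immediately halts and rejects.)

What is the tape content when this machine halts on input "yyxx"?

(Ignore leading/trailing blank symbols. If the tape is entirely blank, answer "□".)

Execution trace:
Initial: [q0]yyxx
Step 1: δ(q0, y) = (q2, □, L) → [q2]□□yxx

No transition is defined for δ(q2, □). By convention the machine halts and rejects.

Final tape (ignoring leading/trailing blanks): yxx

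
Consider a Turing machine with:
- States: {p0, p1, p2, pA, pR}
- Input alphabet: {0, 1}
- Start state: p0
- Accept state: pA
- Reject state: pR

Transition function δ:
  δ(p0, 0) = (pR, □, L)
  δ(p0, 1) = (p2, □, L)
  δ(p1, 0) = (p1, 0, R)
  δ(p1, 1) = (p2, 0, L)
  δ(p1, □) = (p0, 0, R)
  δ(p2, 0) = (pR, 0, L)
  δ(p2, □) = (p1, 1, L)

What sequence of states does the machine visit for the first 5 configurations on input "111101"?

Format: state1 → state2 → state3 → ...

Execution trace:
Initial: [p0]111101
Step 1: δ(p0, 1) = (p2, □, L) → [p2]□□11101
Step 2: δ(p2, □) = (p1, 1, L) → [p1]□1□11101
Step 3: δ(p1, □) = (p0, 0, R) → 0[p0]1□11101
Step 4: δ(p0, 1) = (p2, □, L) → [p2]0□□11101

State sequence: p0 → p2 → p1 → p0 → p2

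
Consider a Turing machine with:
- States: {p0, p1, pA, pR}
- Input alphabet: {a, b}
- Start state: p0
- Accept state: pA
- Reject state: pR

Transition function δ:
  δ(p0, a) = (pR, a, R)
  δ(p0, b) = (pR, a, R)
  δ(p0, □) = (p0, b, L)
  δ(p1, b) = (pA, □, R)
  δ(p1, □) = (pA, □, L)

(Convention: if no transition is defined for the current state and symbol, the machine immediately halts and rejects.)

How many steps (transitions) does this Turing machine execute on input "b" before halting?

Execution trace:
Initial: [p0]b
Step 1: δ(p0, b) = (pR, a, R) → a[pR]□

The machine reaches the reject state pR and halts.

The machine executed 1 step before halting.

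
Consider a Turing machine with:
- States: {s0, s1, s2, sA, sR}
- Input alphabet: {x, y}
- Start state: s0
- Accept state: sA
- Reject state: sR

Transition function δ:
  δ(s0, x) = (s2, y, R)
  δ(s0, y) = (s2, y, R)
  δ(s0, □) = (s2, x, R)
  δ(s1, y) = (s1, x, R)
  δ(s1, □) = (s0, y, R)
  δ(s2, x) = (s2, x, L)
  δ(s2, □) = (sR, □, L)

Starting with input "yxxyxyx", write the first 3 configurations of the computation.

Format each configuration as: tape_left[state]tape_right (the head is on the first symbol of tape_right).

Transitions applied:
Step 1: δ(s0, y) = (s2, y, R)
Step 2: δ(s2, x) = (s2, x, L)

The first 3 configurations are:
[s0]yxxyxyx ⊢ y[s2]xxyxyx ⊢ [s2]yxxyxyx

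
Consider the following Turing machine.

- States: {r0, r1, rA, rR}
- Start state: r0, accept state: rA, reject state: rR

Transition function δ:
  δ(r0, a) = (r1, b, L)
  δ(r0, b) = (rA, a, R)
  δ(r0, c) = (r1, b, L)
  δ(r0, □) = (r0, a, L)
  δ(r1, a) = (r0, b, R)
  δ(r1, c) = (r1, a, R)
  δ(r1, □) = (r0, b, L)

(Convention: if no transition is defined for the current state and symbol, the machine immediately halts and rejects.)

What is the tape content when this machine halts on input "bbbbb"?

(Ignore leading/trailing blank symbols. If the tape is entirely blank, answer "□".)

Execution trace:
Initial: [r0]bbbbb
Step 1: δ(r0, b) = (rA, a, R) → a[rA]bbbb

The machine reaches the accept state rA and halts.

Final tape (ignoring leading/trailing blanks): abbbb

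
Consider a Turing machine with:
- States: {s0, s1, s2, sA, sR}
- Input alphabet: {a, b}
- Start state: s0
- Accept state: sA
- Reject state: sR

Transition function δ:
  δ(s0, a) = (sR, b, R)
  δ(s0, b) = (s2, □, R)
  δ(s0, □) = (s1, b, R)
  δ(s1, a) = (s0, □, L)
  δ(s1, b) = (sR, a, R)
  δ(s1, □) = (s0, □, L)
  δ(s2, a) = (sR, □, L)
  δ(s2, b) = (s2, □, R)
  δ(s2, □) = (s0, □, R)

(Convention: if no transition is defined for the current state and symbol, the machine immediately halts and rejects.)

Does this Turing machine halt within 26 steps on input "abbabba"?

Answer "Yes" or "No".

Execution trace:
Initial: [s0]abbabba
Step 1: δ(s0, a) = (sR, b, R) → b[sR]bbabba

The machine reaches the reject state sR and halts.
The machine halted after 1 step (within the 26-step bound).

Answer: Yes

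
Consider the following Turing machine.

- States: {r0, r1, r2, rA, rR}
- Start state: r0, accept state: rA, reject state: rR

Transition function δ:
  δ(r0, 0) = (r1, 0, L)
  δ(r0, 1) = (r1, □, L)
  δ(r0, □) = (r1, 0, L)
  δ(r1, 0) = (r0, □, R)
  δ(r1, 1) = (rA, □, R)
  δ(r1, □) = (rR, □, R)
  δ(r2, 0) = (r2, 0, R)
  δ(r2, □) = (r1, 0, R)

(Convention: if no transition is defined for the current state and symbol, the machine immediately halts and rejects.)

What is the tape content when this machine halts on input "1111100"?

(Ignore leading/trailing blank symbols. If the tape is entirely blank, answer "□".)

Execution trace:
Initial: [r0]1111100
Step 1: δ(r0, 1) = (r1, □, L) → [r1]□□111100
Step 2: δ(r1, □) = (rR, □, R) → □[rR]□111100

The machine reaches the reject state rR and halts.

Final tape (ignoring leading/trailing blanks): 111100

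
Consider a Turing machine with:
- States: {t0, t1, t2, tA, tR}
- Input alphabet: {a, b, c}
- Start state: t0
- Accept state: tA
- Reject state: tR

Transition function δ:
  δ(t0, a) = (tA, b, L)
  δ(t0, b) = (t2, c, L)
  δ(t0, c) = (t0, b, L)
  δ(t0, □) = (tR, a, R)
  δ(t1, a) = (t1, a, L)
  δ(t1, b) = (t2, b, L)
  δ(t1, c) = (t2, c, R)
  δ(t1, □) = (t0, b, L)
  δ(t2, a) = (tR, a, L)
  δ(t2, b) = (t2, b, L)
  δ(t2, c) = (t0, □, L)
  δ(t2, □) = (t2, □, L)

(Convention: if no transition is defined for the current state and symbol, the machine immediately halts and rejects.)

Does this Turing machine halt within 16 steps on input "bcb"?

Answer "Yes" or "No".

Execution trace:
Initial: [t0]bcb
Step 1: δ(t0, b) = (t2, c, L) → [t2]□ccb
Step 2: δ(t2, □) = (t2, □, L) → [t2]□□ccb
Step 3: δ(t2, □) = (t2, □, L) → [t2]□□□ccb
Step 4: δ(t2, □) = (t2, □, L) → [t2]□□□□ccb
Step 5: δ(t2, □) = (t2, □, L) → [t2]□□□□□ccb
Step 6: δ(t2, □) = (t2, □, L) → [t2]□□□□□□ccb
Step 7: δ(t2, □) = (t2, □, L) → [t2]□□□□□□□ccb
Step 8: δ(t2, □) = (t2, □, L) → [t2]□□□□□□□□ccb
Step 9: δ(t2, □) = (t2, □, L) → [t2]□□□□□□□□□ccb
Step 10: δ(t2, □) = (t2, □, L) → [t2]□□□□□□□□□□ccb
Step 11: δ(t2, □) = (t2, □, L) → [t2]□□□□□□□□□□□ccb
Step 12: δ(t2, □) = (t2, □, L) → [t2]□□□□□□□□□□□□ccb
Step 13: δ(t2, □) = (t2, □, L) → [t2]□□□□□□□□□□□□□ccb
Step 14: δ(t2, □) = (t2, □, L) → [t2]□□□□□□□□□□□□□□ccb
Step 15: δ(t2, □) = (t2, □, L) → [t2]□□□□□□□□□□□□□□□ccb
Step 16: δ(t2, □) = (t2, □, L) → [t2]□□□□□□□□□□□□□□□□ccb

The machine has not reached a halting state after 16 steps.
The machine did not halt within the 16-step bound.

Answer: No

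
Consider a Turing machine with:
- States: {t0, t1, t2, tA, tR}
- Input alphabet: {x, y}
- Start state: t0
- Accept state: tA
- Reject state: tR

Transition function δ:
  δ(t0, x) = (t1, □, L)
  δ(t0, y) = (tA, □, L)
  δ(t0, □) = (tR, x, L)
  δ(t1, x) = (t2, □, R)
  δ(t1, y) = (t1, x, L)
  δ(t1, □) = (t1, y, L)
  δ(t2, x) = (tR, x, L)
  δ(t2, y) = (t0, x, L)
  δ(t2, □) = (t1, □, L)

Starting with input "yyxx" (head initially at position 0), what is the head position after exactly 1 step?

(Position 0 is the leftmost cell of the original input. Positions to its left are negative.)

Execution trace (head position shown):
Step 0: [t0]yyxx  (head at position 0)
Step 1: move left → [tA]□□yxx  (head at position -1)

After 1 step, the head is at position -1.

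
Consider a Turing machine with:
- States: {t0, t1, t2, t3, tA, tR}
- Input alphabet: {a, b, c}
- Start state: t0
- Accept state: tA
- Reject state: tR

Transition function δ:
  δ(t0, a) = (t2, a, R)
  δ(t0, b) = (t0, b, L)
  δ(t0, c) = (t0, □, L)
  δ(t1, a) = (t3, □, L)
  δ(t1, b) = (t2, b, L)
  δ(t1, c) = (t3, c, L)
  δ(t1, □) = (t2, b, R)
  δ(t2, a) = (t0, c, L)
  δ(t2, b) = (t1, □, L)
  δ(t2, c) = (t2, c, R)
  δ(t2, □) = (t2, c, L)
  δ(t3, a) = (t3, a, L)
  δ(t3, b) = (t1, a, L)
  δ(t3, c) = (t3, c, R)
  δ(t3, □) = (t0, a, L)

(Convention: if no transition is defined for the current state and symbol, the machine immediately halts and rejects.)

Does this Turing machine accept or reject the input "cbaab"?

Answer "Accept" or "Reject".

Execution trace:
Initial: [t0]cbaab
Step 1: δ(t0, c) = (t0, □, L) → [t0]□□baab

No transition is defined for δ(t0, □). By convention the machine halts and rejects.

Answer: Reject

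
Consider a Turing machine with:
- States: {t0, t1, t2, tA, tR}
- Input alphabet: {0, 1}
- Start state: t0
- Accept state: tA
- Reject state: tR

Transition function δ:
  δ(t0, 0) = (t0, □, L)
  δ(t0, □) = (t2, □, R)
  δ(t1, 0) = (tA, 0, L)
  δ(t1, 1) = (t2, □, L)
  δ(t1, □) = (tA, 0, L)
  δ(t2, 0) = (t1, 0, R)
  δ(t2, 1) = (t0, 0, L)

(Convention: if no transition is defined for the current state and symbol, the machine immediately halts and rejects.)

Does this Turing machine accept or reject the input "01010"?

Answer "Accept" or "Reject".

Execution trace:
Initial: [t0]01010
Step 1: δ(t0, 0) = (t0, □, L) → [t0]□□1010
Step 2: δ(t0, □) = (t2, □, R) → □[t2]□1010

No transition is defined for δ(t2, □). By convention the machine halts and rejects.

Answer: Reject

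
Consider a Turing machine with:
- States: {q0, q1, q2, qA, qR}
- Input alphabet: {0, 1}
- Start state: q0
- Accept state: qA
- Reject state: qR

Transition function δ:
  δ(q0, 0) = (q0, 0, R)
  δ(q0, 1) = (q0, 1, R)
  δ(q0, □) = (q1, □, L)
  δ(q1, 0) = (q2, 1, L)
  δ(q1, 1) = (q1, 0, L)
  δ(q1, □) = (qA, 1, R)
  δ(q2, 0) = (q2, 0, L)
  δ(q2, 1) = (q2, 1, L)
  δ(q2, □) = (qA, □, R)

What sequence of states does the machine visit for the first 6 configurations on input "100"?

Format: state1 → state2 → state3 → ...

Execution trace:
Initial: [q0]100
Step 1: δ(q0, 1) = (q0, 1, R) → 1[q0]00
Step 2: δ(q0, 0) = (q0, 0, R) → 10[q0]0
Step 3: δ(q0, 0) = (q0, 0, R) → 100[q0]□
Step 4: δ(q0, □) = (q1, □, L) → 10[q1]0□
Step 5: δ(q1, 0) = (q2, 1, L) → 1[q2]01□

State sequence: q0 → q0 → q0 → q0 → q1 → q2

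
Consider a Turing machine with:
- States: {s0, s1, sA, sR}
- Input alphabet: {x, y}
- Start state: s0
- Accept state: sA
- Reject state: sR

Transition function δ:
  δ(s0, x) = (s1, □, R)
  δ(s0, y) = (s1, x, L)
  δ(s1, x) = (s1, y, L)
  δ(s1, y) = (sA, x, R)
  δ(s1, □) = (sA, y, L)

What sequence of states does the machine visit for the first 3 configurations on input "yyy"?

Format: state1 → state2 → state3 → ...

Execution trace:
Initial: [s0]yyy
Step 1: δ(s0, y) = (s1, x, L) → [s1]□xyy
Step 2: δ(s1, □) = (sA, y, L) → [sA]□yxyy

The machine reaches the accept state sA and halts.

State sequence: s0 → s1 → sA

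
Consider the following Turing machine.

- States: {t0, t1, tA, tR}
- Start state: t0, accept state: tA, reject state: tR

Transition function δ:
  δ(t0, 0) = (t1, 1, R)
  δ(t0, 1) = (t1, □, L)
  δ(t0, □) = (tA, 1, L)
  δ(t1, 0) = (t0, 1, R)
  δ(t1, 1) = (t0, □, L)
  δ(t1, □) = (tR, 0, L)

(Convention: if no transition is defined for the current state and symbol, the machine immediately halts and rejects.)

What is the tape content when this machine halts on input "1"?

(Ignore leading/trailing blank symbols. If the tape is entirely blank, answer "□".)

Execution trace:
Initial: [t0]1
Step 1: δ(t0, 1) = (t1, □, L) → [t1]□□
Step 2: δ(t1, □) = (tR, 0, L) → [tR]□0□

The machine reaches the reject state tR and halts.

Final tape (ignoring leading/trailing blanks): 0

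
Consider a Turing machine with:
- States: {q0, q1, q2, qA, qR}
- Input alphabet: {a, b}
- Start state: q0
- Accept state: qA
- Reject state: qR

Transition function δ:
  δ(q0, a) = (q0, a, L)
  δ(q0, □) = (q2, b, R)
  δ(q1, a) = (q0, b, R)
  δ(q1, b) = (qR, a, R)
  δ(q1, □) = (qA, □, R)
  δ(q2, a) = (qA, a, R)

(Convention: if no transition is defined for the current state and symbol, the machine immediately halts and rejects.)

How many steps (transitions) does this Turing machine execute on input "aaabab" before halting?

Execution trace:
Initial: [q0]aaabab
Step 1: δ(q0, a) = (q0, a, L) → [q0]□aaabab
Step 2: δ(q0, □) = (q2, b, R) → b[q2]aaabab
Step 3: δ(q2, a) = (qA, a, R) → ba[qA]aabab

The machine reaches the accept state qA and halts.

The machine executed 3 steps before halting.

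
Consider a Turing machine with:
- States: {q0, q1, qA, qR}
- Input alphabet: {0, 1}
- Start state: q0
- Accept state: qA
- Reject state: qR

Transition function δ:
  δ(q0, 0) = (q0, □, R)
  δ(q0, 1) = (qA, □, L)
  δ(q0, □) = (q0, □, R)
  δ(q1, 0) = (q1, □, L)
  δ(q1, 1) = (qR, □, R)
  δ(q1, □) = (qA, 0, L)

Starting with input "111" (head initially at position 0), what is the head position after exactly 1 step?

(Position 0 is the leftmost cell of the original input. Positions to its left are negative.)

Execution trace (head position shown):
Step 0: [q0]111  (head at position 0)
Step 1: move left → [qA]□□11  (head at position -1)

After 1 step, the head is at position -1.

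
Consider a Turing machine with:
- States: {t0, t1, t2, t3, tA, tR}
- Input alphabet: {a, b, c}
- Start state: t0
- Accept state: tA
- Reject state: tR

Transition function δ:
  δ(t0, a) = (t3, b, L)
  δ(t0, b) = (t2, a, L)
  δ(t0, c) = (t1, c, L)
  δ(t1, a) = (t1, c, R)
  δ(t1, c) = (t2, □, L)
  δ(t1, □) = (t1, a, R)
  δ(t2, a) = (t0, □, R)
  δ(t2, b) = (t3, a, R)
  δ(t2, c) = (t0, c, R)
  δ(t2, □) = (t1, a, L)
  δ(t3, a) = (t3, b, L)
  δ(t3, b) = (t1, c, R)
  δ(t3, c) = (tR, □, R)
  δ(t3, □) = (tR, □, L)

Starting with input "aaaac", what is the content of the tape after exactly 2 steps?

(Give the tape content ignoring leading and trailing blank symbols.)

Execution trace:
Initial: [t0]aaaac
Step 1: δ(t0, a) = (t3, b, L) → [t3]□baaac
Step 2: δ(t3, □) = (tR, □, L) → [tR]□□baaac

The machine reaches the reject state tR and halts.

After 2 steps, the tape (ignoring leading/trailing blanks) is: baaac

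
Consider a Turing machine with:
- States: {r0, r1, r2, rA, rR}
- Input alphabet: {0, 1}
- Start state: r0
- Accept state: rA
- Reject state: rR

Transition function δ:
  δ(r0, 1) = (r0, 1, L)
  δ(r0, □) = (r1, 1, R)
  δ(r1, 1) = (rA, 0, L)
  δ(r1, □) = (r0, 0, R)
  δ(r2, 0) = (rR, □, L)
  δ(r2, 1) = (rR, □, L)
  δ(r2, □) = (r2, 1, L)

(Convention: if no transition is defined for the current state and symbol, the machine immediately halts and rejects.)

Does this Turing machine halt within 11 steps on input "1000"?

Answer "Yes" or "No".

Execution trace:
Initial: [r0]1000
Step 1: δ(r0, 1) = (r0, 1, L) → [r0]□1000
Step 2: δ(r0, □) = (r1, 1, R) → 1[r1]1000
Step 3: δ(r1, 1) = (rA, 0, L) → [rA]10000

The machine reaches the accept state rA and halts.
The machine halted after 3 steps (within the 11-step bound).

Answer: Yes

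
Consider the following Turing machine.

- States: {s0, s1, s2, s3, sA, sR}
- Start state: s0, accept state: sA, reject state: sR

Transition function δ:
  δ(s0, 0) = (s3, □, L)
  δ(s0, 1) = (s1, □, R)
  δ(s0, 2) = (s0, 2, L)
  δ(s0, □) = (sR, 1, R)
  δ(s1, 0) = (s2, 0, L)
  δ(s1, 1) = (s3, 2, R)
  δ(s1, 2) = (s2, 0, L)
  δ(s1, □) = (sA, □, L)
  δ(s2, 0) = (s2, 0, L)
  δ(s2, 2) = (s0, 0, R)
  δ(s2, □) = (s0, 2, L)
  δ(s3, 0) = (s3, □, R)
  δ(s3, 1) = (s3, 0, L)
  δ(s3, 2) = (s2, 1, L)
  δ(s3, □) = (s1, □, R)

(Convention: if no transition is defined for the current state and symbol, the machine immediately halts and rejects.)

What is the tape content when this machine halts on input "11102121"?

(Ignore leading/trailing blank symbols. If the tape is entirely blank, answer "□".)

Execution trace:
Initial: [s0]11102121
Step 1: δ(s0, 1) = (s1, □, R) → □[s1]1102121
Step 2: δ(s1, 1) = (s3, 2, R) → □2[s3]102121
Step 3: δ(s3, 1) = (s3, 0, L) → □[s3]2002121
Step 4: δ(s3, 2) = (s2, 1, L) → [s2]□1002121
Step 5: δ(s2, □) = (s0, 2, L) → [s0]□21002121
Step 6: δ(s0, □) = (sR, 1, R) → 1[sR]21002121

The machine reaches the reject state sR and halts.

Final tape (ignoring leading/trailing blanks): 121002121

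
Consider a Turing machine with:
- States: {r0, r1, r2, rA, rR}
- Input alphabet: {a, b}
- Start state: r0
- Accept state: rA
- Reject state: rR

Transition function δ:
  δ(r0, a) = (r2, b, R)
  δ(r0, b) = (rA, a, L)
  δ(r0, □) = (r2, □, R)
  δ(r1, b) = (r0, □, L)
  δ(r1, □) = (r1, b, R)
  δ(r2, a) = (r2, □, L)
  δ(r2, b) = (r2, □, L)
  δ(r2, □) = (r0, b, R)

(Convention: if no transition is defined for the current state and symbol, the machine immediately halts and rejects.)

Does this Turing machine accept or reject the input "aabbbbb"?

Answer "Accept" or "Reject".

Execution trace:
Initial: [r0]aabbbbb
Step 1: δ(r0, a) = (r2, b, R) → b[r2]abbbbb
Step 2: δ(r2, a) = (r2, □, L) → [r2]b□bbbbb
Step 3: δ(r2, b) = (r2, □, L) → [r2]□□□bbbbb
Step 4: δ(r2, □) = (r0, b, R) → b[r0]□□bbbbb
Step 5: δ(r0, □) = (r2, □, R) → b□[r2]□bbbbb
Step 6: δ(r2, □) = (r0, b, R) → b□b[r0]bbbbb
Step 7: δ(r0, b) = (rA, a, L) → b□[rA]babbbb

The machine reaches the accept state rA and halts.

Answer: Accept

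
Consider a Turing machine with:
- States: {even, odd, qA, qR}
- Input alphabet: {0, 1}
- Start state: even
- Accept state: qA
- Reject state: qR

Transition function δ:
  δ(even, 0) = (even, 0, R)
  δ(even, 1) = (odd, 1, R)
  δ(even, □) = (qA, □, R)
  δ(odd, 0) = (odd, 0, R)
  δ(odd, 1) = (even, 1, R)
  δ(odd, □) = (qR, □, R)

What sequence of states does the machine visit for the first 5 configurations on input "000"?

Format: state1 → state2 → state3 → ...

Execution trace:
Initial: [even]000
Step 1: δ(even, 0) = (even, 0, R) → 0[even]00
Step 2: δ(even, 0) = (even, 0, R) → 00[even]0
Step 3: δ(even, 0) = (even, 0, R) → 000[even]□
Step 4: δ(even, □) = (qA, □, R) → 000□[qA]□

The machine reaches the accept state qA and halts.

State sequence: even → even → even → even → qA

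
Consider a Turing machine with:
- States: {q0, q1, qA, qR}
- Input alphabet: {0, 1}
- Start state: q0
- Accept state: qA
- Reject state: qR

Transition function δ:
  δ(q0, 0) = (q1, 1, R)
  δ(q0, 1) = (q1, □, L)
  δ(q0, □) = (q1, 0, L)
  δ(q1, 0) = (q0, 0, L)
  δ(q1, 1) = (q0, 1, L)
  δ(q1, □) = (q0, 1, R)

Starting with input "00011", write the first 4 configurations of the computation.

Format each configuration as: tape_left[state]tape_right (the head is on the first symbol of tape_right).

Transitions applied:
Step 1: δ(q0, 0) = (q1, 1, R)
Step 2: δ(q1, 0) = (q0, 0, L)
Step 3: δ(q0, 1) = (q1, □, L)

The first 4 configurations are:
[q0]00011 ⊢ 1[q1]0011 ⊢ [q0]10011 ⊢ [q1]□□0011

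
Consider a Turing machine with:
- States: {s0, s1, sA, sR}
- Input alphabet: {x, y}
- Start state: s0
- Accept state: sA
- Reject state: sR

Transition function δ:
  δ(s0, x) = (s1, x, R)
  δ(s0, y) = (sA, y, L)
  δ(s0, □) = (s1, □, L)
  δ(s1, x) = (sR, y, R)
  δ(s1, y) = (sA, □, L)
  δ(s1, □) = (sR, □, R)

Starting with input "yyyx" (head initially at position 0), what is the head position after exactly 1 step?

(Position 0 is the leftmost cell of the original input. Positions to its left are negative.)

Execution trace (head position shown):
Step 0: [s0]yyyx  (head at position 0)
Step 1: move left → [sA]□yyyx  (head at position -1)

After 1 step, the head is at position -1.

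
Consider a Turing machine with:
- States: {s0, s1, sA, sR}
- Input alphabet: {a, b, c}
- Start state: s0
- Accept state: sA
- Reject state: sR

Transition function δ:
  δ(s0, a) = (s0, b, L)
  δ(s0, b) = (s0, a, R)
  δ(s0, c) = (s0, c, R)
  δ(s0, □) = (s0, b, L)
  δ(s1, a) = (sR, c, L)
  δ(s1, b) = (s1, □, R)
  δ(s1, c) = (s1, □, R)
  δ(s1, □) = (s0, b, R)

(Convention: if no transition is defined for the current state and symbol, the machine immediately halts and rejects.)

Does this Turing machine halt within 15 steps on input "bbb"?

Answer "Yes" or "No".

Execution trace:
Initial: [s0]bbb
Step 1: δ(s0, b) = (s0, a, R) → a[s0]bb
Step 2: δ(s0, b) = (s0, a, R) → aa[s0]b
Step 3: δ(s0, b) = (s0, a, R) → aaa[s0]□
Step 4: δ(s0, □) = (s0, b, L) → aa[s0]ab
Step 5: δ(s0, a) = (s0, b, L) → a[s0]abb
Step 6: δ(s0, a) = (s0, b, L) → [s0]abbb
Step 7: δ(s0, a) = (s0, b, L) → [s0]□bbbb
Step 8: δ(s0, □) = (s0, b, L) → [s0]□bbbbb
Step 9: δ(s0, □) = (s0, b, L) → [s0]□bbbbbb
Step 10: δ(s0, □) = (s0, b, L) → [s0]□bbbbbbb
Step 11: δ(s0, □) = (s0, b, L) → [s0]□bbbbbbbb
Step 12: δ(s0, □) = (s0, b, L) → [s0]□bbbbbbbbb
Step 13: δ(s0, □) = (s0, b, L) → [s0]□bbbbbbbbbb
Step 14: δ(s0, □) = (s0, b, L) → [s0]□bbbbbbbbbbb
Step 15: δ(s0, □) = (s0, b, L) → [s0]□bbbbbbbbbbbb

The machine has not reached a halting state after 15 steps.
The machine did not halt within the 15-step bound.

Answer: No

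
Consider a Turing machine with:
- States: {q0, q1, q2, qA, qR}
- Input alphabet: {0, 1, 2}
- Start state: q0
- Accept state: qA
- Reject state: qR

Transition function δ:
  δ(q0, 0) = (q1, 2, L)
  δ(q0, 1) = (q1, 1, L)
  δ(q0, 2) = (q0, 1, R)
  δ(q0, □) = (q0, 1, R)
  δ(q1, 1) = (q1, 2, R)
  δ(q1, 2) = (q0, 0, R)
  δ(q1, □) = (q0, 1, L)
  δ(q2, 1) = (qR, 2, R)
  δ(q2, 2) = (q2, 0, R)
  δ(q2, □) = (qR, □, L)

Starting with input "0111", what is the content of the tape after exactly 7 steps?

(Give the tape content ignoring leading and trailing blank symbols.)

Execution trace:
Initial: [q0]0111
Step 1: δ(q0, 0) = (q1, 2, L) → [q1]□2111
Step 2: δ(q1, □) = (q0, 1, L) → [q0]□12111
Step 3: δ(q0, □) = (q0, 1, R) → 1[q0]12111
Step 4: δ(q0, 1) = (q1, 1, L) → [q1]112111
Step 5: δ(q1, 1) = (q1, 2, R) → 2[q1]12111
Step 6: δ(q1, 1) = (q1, 2, R) → 22[q1]2111
Step 7: δ(q1, 2) = (q0, 0, R) → 220[q0]111

After 7 steps, the tape (ignoring leading/trailing blanks) is: 220111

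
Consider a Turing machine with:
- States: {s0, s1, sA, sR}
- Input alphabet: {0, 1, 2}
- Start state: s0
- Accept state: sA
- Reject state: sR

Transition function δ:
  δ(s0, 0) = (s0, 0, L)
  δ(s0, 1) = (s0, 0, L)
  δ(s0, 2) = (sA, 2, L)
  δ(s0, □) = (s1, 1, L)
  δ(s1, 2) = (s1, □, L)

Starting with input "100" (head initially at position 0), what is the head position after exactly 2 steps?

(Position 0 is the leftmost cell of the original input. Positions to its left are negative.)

Execution trace (head position shown):
Step 0: [s0]100  (head at position 0)
Step 1: move left → [s0]□000  (head at position -1)
Step 2: move left → [s1]□1000  (head at position -2)

After 2 steps, the head is at position -2.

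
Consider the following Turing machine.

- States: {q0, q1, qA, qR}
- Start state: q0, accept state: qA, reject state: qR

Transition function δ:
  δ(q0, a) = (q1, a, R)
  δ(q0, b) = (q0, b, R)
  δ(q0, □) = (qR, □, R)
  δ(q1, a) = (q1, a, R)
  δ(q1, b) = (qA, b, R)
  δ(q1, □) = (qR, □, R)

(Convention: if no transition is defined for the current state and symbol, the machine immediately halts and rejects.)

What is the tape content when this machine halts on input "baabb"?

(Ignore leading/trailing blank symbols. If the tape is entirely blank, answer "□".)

Execution trace:
Initial: [q0]baabb
Step 1: δ(q0, b) = (q0, b, R) → b[q0]aabb
Step 2: δ(q0, a) = (q1, a, R) → ba[q1]abb
Step 3: δ(q1, a) = (q1, a, R) → baa[q1]bb
Step 4: δ(q1, b) = (qA, b, R) → baab[qA]b

The machine reaches the accept state qA and halts.

Final tape (ignoring leading/trailing blanks): baabb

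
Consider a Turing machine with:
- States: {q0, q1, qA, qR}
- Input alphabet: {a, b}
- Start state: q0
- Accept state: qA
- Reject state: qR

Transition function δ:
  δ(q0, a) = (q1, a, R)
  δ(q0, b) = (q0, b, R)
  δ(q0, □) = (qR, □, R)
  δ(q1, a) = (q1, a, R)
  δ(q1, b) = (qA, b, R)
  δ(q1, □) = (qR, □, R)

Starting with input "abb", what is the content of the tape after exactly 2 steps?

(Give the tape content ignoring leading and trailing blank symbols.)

Execution trace:
Initial: [q0]abb
Step 1: δ(q0, a) = (q1, a, R) → a[q1]bb
Step 2: δ(q1, b) = (qA, b, R) → ab[qA]b

The machine reaches the accept state qA and halts.

After 2 steps, the tape (ignoring leading/trailing blanks) is: abb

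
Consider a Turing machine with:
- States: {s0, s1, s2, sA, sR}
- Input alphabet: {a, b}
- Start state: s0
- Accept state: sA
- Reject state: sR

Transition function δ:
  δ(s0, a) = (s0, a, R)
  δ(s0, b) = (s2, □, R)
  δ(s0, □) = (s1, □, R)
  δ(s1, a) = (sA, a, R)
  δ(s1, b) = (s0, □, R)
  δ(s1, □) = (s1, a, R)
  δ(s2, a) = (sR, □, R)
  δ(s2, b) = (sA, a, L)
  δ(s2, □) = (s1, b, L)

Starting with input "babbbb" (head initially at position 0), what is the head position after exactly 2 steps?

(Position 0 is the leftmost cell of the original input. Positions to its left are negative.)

Execution trace (head position shown):
Step 0: [s0]babbbb  (head at position 0)
Step 1: move right → □[s2]abbbb  (head at position 1)
Step 2: move right → □□[sR]bbbb  (head at position 2)

After 2 steps, the head is at position 2.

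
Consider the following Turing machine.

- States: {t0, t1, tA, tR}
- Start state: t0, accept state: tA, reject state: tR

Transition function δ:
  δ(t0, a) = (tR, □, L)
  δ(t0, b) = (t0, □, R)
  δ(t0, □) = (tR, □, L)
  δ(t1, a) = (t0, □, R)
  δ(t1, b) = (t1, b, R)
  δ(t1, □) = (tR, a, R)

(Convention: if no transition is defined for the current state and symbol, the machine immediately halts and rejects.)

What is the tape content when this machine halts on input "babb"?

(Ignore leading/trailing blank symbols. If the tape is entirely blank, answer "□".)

Execution trace:
Initial: [t0]babb
Step 1: δ(t0, b) = (t0, □, R) → □[t0]abb
Step 2: δ(t0, a) = (tR, □, L) → [tR]□□bb

The machine reaches the reject state tR and halts.

Final tape (ignoring leading/trailing blanks): bb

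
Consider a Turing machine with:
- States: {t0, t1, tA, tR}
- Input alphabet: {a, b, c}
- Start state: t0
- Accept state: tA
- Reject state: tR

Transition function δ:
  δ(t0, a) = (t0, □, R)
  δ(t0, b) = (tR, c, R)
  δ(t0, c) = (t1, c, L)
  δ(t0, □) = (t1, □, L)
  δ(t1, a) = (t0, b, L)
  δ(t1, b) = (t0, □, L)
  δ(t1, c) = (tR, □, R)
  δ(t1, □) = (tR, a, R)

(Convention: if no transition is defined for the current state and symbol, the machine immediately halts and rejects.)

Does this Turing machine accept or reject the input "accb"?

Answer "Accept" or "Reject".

Execution trace:
Initial: [t0]accb
Step 1: δ(t0, a) = (t0, □, R) → □[t0]ccb
Step 2: δ(t0, c) = (t1, c, L) → [t1]□ccb
Step 3: δ(t1, □) = (tR, a, R) → a[tR]ccb

The machine reaches the reject state tR and halts.

Answer: Reject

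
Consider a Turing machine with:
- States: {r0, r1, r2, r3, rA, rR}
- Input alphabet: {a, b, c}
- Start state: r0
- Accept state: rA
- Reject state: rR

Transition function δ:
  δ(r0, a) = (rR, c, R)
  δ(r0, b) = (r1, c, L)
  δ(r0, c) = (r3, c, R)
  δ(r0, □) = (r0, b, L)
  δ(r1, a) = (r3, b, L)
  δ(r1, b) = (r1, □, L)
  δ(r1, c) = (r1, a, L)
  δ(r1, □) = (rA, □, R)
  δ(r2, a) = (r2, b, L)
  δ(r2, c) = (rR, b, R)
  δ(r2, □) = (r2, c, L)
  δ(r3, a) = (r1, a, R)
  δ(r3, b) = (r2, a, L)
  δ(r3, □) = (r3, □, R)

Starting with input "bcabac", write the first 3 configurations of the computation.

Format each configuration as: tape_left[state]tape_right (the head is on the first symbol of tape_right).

Transitions applied:
Step 1: δ(r0, b) = (r1, c, L)
Step 2: δ(r1, □) = (rA, □, R)

The first 3 configurations are:
[r0]bcabac ⊢ [r1]□ccabac ⊢ □[rA]ccabac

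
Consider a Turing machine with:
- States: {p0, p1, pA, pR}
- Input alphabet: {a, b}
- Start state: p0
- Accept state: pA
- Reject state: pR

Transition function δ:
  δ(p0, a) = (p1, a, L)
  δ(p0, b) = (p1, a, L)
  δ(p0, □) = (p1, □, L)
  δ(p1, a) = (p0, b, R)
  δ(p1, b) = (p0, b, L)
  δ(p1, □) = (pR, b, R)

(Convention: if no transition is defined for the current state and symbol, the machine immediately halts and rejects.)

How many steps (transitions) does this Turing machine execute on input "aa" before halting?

Execution trace:
Initial: [p0]aa
Step 1: δ(p0, a) = (p1, a, L) → [p1]□aa
Step 2: δ(p1, □) = (pR, b, R) → b[pR]aa

The machine reaches the reject state pR and halts.

The machine executed 2 steps before halting.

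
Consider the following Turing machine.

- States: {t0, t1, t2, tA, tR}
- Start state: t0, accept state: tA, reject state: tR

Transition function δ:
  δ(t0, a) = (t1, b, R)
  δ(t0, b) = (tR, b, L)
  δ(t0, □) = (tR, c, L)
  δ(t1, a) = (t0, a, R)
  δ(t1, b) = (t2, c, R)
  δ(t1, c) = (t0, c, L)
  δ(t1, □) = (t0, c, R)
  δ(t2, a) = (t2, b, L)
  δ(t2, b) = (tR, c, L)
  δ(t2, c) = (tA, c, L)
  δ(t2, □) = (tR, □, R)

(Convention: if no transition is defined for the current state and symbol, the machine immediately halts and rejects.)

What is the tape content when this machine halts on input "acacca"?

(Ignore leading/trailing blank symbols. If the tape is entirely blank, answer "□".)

Execution trace:
Initial: [t0]acacca
Step 1: δ(t0, a) = (t1, b, R) → b[t1]cacca
Step 2: δ(t1, c) = (t0, c, L) → [t0]bcacca
Step 3: δ(t0, b) = (tR, b, L) → [tR]□bcacca

The machine reaches the reject state tR and halts.

Final tape (ignoring leading/trailing blanks): bcacca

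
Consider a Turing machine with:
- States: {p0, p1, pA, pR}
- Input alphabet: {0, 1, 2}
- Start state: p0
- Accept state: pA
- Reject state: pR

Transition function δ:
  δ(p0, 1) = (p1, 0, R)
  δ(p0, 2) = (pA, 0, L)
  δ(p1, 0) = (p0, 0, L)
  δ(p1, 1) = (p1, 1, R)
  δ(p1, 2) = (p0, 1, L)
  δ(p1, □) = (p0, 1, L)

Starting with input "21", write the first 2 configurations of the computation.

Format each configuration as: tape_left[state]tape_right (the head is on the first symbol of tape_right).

Transitions applied:
Step 1: δ(p0, 2) = (pA, 0, L)

The first 2 configurations are:
[p0]21 ⊢ [pA]□01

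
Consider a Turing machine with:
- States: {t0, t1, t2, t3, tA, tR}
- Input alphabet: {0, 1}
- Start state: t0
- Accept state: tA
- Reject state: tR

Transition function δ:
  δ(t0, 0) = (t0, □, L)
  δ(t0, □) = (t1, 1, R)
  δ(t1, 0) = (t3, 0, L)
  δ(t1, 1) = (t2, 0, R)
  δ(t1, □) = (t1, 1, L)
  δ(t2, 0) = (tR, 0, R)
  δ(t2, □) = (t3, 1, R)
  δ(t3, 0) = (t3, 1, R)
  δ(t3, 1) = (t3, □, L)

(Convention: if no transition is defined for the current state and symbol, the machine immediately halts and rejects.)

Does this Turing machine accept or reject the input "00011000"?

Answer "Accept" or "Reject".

Execution trace:
Initial: [t0]00011000
Step 1: δ(t0, 0) = (t0, □, L) → [t0]□□0011000
Step 2: δ(t0, □) = (t1, 1, R) → 1[t1]□0011000
Step 3: δ(t1, □) = (t1, 1, L) → [t1]110011000
Step 4: δ(t1, 1) = (t2, 0, R) → 0[t2]10011000

No transition is defined for δ(t2, 1). By convention the machine halts and rejects.

Answer: Reject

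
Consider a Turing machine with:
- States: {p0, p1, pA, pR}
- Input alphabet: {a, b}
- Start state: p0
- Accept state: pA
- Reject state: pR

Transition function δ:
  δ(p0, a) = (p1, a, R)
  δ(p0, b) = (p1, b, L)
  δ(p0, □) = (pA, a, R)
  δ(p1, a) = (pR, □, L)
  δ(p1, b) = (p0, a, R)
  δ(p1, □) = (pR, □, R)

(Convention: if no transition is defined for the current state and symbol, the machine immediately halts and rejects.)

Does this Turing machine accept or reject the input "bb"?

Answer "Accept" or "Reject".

Execution trace:
Initial: [p0]bb
Step 1: δ(p0, b) = (p1, b, L) → [p1]□bb
Step 2: δ(p1, □) = (pR, □, R) → □[pR]bb

The machine reaches the reject state pR and halts.

Answer: Reject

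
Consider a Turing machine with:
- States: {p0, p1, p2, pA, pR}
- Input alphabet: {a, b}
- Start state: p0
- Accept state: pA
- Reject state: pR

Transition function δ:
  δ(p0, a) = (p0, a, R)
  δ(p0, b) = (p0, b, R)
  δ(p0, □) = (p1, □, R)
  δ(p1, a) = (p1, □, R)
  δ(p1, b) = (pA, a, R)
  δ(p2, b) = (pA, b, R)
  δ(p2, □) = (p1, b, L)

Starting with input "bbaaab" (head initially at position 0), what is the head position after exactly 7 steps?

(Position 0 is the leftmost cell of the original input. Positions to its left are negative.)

Execution trace (head position shown):
Step 0: [p0]bbaaab  (head at position 0)
Step 1: move right → b[p0]baaab  (head at position 1)
Step 2: move right → bb[p0]aaab  (head at position 2)
Step 3: move right → bba[p0]aab  (head at position 3)
Step 4: move right → bbaa[p0]ab  (head at position 4)
Step 5: move right → bbaaa[p0]b  (head at position 5)
Step 6: move right → bbaaab[p0]□  (head at position 6)
Step 7: move right → bbaaab□[p1]□  (head at position 7)

After 7 steps, the head is at position 7.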